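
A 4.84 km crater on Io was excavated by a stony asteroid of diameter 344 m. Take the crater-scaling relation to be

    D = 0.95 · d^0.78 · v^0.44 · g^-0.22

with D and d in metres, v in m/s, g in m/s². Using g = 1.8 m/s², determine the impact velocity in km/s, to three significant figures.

Rearranging for v: v = [D / (0.95 · 344^0.78 · 1.8^-0.22)]^(1/0.44).
D = 4840 m.
344^0.78 = 95.17
1.8^-0.22 = 0.8787
Denominator = 0.95 × 95.17 × 0.8787 = 79.44
D / 79.44 = 4840 / 79.44 = 60.93
v = 60.93^(1/0.44) = 60.93^2.2727 = 11386 m/s

v ≈ 11.4 km/s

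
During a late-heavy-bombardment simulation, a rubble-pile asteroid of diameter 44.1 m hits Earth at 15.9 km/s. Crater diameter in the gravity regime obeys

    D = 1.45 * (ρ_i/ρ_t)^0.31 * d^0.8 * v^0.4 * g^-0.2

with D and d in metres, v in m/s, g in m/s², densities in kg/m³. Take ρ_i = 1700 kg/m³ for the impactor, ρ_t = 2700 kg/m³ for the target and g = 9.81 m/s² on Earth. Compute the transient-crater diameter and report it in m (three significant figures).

D ≈ 789 m

In SI units: v = 15900 m/s.
(ρ_i/ρ_t)^0.31 = (1700/2700)^0.31 = 0.8664
d^0.8 = 44.1^0.8 = 20.68
v^0.4 = 15900^0.4 = 47.92
g^-0.2 = 9.81^-0.2 = 0.6334
D = 1.45 × 0.8664 × 20.68 × 47.92 × 0.6334 = 788.6 m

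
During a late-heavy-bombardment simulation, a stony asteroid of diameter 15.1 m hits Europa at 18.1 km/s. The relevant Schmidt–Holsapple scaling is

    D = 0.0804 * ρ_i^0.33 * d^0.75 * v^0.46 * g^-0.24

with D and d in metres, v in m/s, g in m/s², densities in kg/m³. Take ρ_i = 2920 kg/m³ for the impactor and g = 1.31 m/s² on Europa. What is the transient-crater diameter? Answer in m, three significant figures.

In SI units: v = 18100 m/s.
ρ_i^0.33 = 2920^0.33 = 13.92
d^0.75 = 15.1^0.75 = 7.660
v^0.46 = 18100^0.46 = 90.89
g^-0.24 = 1.31^-0.24 = 0.9372
D = 0.0804 × 13.92 × 7.660 × 90.89 × 0.9372 = 730.3 m

D ≈ 730 m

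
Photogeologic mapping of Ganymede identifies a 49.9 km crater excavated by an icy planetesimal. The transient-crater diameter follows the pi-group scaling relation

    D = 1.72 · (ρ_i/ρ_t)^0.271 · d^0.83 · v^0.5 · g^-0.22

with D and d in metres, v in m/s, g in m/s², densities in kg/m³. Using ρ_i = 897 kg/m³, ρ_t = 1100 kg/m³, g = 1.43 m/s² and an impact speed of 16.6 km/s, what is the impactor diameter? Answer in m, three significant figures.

d ≈ 803 m

Rearranging for d: d = [D / (1.72 · (897/1100)^0.271 · 16600^0.5 · 1.43^-0.22)]^(1/0.83).
D = 49900 m.
(897/1100)^0.271 = 0.9462
16600^0.5 = 128.8
1.43^-0.22 = 0.9243
Denominator = 1.72 × 0.9462 × 128.8 × 0.9243 = 193.7
D / 193.7 = 49900 / 193.7 = 257.6
d = 257.6^(1/0.83) = 257.6^1.2048 = 803.0 m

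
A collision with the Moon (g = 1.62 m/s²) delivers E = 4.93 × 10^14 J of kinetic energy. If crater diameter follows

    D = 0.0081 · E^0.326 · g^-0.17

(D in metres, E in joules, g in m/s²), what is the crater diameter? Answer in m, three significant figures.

E^0.326 = (4.93 × 10^14)^0.326 = 6.164 × 10^4
g^-0.17 = 1.62^-0.17 = 0.9213
D = 0.0081 × 6.164 × 10^4 × 0.9213 = 460.0 m

D ≈ 460 m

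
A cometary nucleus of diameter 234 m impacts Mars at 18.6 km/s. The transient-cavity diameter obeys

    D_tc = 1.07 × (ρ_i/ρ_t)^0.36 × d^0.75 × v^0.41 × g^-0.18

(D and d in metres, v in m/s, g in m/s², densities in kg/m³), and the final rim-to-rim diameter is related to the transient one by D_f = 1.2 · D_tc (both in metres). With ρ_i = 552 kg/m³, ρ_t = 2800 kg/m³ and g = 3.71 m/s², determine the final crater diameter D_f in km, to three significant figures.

v = 18600 m/s.
(ρ_i/ρ_t)^0.36 = (552/2800)^0.36 = 0.5573
d^0.75 = 234^0.75 = 59.83
v^0.41 = 18600^0.41 = 56.30
g^-0.18 = 3.71^-0.18 = 0.7898
D_tc = 1.07 × 0.5573 × 59.83 × 56.30 × 0.7898 = 1586 m
D_f = 1.2 × 1586 = 1903 m
     = 1.903 km

D_f ≈ 1.90 km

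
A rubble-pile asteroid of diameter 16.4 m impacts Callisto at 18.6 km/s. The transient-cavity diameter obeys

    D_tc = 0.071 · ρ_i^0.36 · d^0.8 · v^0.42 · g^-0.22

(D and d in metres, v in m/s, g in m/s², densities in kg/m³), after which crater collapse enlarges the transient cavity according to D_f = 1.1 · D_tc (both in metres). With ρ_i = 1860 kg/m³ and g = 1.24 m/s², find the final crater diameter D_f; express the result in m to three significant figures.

v = 18600 m/s.
ρ_i^0.36 = 1860^0.36 = 15.03
d^0.8 = 16.4^0.8 = 9.373
v^0.42 = 18600^0.42 = 62.11
g^-0.22 = 1.24^-0.22 = 0.9538
D_tc = 0.071 × 15.03 × 9.373 × 62.11 × 0.9538 = 592.5 m
D_f = 1.1 × 592.5 = 651.8 m

D_f ≈ 652 m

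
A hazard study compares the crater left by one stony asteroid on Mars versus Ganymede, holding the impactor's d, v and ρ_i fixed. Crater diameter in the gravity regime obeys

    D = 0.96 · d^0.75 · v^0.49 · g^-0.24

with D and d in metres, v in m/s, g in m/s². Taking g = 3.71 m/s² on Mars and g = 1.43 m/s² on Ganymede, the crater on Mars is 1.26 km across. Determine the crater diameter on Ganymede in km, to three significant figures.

D ≈ 1.58 km

All impactor-dependent factors cancel in the ratio, leaving D_Ganymede/D_Mars = (g_Ganymede/g_Mars)^-0.24.
(1.43/3.71)^-0.24 = 0.3854^-0.24 = 1.257
D_Ganymede = 1.257 × 1.26 km = 1.58 km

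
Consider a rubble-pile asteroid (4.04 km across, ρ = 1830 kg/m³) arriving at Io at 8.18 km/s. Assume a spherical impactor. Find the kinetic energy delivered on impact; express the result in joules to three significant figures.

d = 4040 m; v = 8180 m/s.
Mass m = (π/6) ρ d³ = (π/6) × 1830 × (4040)³ = 6.318 × 10^13 kg
E = ½ m v² = 0.5 × 6.318 × 10^13 × (8180)² = 2.114 × 10^21 J

E ≈ 2.11 × 10^21 J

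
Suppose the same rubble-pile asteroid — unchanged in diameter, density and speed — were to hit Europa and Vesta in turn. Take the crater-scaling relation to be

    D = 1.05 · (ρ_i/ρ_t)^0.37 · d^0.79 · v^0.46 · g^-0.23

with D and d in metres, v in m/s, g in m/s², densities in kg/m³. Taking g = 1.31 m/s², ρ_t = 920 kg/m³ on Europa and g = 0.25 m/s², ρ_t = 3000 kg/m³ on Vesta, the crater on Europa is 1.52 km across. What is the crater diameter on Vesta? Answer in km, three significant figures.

The impactor-only factors (d, v, ρ_i) cancel in the ratio, leaving D_Vesta/D_Europa = (g_Vesta/g_Europa)^-0.23 · (ρ_t,Europa/ρ_t,Vesta)^0.37.
(0.25/1.31)^-0.23 = 0.1908^-0.23 = 1.464
(920/3000)^0.37 = 0.3067^0.37 = 0.6458
Ratio = 1.464 × 0.6458 = 0.9455
D_Vesta = 0.9455 × 1.52 km = 1.44 km

D ≈ 1.44 km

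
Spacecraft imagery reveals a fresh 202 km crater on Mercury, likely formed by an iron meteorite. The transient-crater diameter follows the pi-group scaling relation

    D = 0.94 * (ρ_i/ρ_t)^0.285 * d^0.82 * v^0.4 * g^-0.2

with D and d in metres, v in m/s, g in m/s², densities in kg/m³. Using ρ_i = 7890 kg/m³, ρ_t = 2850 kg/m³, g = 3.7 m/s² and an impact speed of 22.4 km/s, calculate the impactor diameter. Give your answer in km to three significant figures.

d ≈ 23.2 km

Rearranging for d: d = [D / (0.94 · (7890/2850)^0.285 · 22400^0.4 · 3.7^-0.2)]^(1/0.82).
D = 202000 m.
(7890/2850)^0.285 = 1.337
22400^0.4 = 54.97
3.7^-0.2 = 0.7698
Denominator = 0.94 × 1.337 × 54.97 × 0.7698 = 53.18
D / 53.18 = 202000 / 53.18 = 3798
d = 3798^(1/0.82) = 3798^1.2195 = 23188 m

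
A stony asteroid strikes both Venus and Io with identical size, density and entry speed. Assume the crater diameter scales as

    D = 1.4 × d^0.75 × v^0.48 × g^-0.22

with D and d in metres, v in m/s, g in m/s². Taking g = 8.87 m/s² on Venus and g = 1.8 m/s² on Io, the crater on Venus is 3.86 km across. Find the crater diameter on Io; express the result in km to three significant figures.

All impactor-dependent factors cancel in the ratio, leaving D_Io/D_Venus = (g_Io/g_Venus)^-0.22.
(1.8/8.87)^-0.22 = 0.2029^-0.22 = 1.420
D_Io = 1.420 × 3.86 km = 5.48 km

D ≈ 5.48 km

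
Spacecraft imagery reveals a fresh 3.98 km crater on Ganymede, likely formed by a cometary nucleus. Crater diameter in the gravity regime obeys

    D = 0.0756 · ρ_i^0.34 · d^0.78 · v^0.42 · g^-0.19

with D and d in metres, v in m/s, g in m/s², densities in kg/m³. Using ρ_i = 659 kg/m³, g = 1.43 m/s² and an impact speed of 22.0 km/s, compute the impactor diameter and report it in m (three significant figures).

d ≈ 334 m

Rearranging for d: d = [D / (0.0756 · 659^0.34 · 22000^0.42 · 1.43^-0.19)]^(1/0.78).
D = 3980 m.
659^0.34 = 9.087
22000^0.42 = 66.65
1.43^-0.19 = 0.9343
Denominator = 0.0756 × 9.087 × 66.65 × 0.9343 = 42.78
D / 42.78 = 3980 / 42.78 = 93.03
d = 93.03^(1/0.78) = 93.03^1.2821 = 334.2 m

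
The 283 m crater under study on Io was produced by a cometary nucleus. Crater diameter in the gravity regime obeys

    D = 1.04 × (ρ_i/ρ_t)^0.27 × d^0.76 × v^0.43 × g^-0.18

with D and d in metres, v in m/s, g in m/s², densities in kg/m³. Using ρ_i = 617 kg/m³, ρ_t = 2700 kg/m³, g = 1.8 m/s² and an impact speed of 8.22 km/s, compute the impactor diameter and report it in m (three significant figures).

d ≈ 18.9 m

Rearranging for d: d = [D / (1.04 · (617/2700)^0.27 · 8220^0.43 · 1.8^-0.18)]^(1/0.76).
(617/2700)^0.27 = 0.6713
8220^0.43 = 48.24
1.8^-0.18 = 0.8996
Denominator = 1.04 × 0.6713 × 48.24 × 0.8996 = 30.30
D / 30.30 = 283 / 30.30 = 9.340
d = 9.340^(1/0.76) = 9.340^1.3158 = 18.91 m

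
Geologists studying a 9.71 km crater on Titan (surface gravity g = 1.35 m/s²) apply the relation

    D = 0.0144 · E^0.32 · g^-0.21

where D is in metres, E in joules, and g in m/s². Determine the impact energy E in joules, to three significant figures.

Rearranging: E = [D / (0.0144 · g^-0.21)]^(1/0.32).
D = 9710 m.
g^-0.21 = 1.35^-0.21 = 0.9389
D / (0.0144 × 0.9389) = 9710 / (0.01352) = 7.182 × 10^5
E = (7.182 × 10^5)^3.125 = 1.999 × 10^18 J

E ≈ 2.00 × 10^18 J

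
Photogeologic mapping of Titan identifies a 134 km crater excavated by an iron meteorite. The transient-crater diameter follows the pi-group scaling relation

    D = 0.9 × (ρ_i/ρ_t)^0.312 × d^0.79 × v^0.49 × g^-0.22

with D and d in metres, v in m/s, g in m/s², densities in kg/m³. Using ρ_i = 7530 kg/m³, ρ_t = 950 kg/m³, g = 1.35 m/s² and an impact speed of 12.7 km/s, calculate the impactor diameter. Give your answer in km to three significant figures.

Rearranging for d: d = [D / (0.9 · (7530/950)^0.312 · 12700^0.49 · 1.35^-0.22)]^(1/0.79).
D = 134000 m.
(7530/950)^0.312 = 1.908
12700^0.49 = 102.5
1.35^-0.22 = 0.9361
Denominator = 0.9 × 1.908 × 102.5 × 0.9361 = 164.8
D / 164.8 = 134000 / 164.8 = 813.1
d = 813.1^(1/0.79) = 813.1^1.2658 = 4827 m

d ≈ 4.83 km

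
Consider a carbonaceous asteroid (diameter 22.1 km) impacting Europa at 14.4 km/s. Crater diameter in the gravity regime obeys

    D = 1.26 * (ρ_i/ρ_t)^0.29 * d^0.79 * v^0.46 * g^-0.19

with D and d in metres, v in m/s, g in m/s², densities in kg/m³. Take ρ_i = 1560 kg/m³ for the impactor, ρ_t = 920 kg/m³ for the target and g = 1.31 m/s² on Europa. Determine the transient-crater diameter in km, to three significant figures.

In SI units: d = 22100 m, v = 14400 m/s.
(ρ_i/ρ_t)^0.29 = (1560/920)^0.29 = 1.165
d^0.79 = 22100^0.79 = 2704
v^0.46 = 14400^0.46 = 81.82
g^-0.19 = 1.31^-0.19 = 0.9500
D = 1.26 × 1.165 × 2704 × 81.82 × 0.9500 = 3.085 × 10^5 m
   = 308.5 km

D ≈ 309 km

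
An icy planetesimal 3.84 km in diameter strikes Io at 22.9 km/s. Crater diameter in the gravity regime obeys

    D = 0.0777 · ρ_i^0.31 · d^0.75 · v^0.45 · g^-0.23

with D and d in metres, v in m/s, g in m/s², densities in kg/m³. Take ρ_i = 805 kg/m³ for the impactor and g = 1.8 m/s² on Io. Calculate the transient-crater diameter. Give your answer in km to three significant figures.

In SI units: d = 3840 m, v = 22900 m/s.
ρ_i^0.31 = 805^0.31 = 7.958
d^0.75 = 3840^0.75 = 487.8
v^0.45 = 22900^0.45 = 91.61
g^-0.23 = 1.8^-0.23 = 0.8735
D = 0.0777 × 7.958 × 487.8 × 91.61 × 0.8735 = 24136 m
   = 24.14 km

D ≈ 24.1 km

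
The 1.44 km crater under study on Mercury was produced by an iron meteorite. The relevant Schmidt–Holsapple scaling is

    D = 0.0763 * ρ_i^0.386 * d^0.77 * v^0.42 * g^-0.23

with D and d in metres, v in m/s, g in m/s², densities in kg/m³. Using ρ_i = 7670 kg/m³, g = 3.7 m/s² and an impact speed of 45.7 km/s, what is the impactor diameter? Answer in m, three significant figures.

Rearranging for d: d = [D / (0.0763 · 7670^0.386 · 45700^0.42 · 3.7^-0.23)]^(1/0.77).
D = 1440 m.
7670^0.386 = 31.59
45700^0.42 = 90.61
3.7^-0.23 = 0.7401
Denominator = 0.0763 × 31.59 × 90.61 × 0.7401 = 161.6
D / 161.6 = 1440 / 161.6 = 8.911
d = 8.911^(1/0.77) = 8.911^1.2987 = 17.13 m

d ≈ 17.1 m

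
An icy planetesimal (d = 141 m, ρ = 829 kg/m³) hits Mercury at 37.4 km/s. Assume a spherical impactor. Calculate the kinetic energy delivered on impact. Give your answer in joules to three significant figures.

E ≈ 8.51 × 10^17 J

v = 37400 m/s.
Mass m = (π/6) ρ d³ = (π/6) × 829 × (141)³ = 1.217 × 10^9 kg
E = ½ m v² = 0.5 × 1.217 × 10^9 × (37400)² = 8.511 × 10^17 J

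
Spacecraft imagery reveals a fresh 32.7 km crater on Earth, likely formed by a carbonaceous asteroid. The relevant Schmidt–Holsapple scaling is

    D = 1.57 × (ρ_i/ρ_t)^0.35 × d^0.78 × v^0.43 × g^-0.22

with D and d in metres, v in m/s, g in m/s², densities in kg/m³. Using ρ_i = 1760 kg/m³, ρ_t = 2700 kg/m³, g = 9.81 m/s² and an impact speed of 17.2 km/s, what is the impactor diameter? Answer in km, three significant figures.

d ≈ 3.67 km

Rearranging for d: d = [D / (1.57 · (1760/2700)^0.35 · 17200^0.43 · 9.81^-0.22)]^(1/0.78).
D = 32700 m.
(1760/2700)^0.35 = 0.8609
17200^0.43 = 66.26
9.81^-0.22 = 0.6051
Denominator = 1.57 × 0.8609 × 66.26 × 0.6051 = 54.19
D / 54.19 = 32700 / 54.19 = 603.4
d = 603.4^(1/0.78) = 603.4^1.2821 = 3673 m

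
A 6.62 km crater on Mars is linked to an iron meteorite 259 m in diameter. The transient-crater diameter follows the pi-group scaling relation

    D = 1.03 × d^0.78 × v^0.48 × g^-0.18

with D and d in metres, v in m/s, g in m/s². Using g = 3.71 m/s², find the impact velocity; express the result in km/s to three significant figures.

Rearranging for v: v = [D / (1.03 · 259^0.78 · 3.71^-0.18)]^(1/0.48).
D = 6620 m.
259^0.78 = 76.27
3.71^-0.18 = 0.7898
Denominator = 1.03 × 76.27 × 0.7898 = 62.05
D / 62.05 = 6620 / 62.05 = 106.7
v = 106.7^(1/0.48) = 106.7^2.0833 = 16799 m/s

v ≈ 16.8 km/s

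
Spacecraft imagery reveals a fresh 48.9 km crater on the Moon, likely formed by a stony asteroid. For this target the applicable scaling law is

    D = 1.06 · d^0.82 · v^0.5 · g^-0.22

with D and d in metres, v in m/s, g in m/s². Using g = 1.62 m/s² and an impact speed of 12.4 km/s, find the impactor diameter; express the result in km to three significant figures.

d ≈ 1.77 km

Rearranging for d: d = [D / (1.06 · 12400^0.5 · 1.62^-0.22)]^(1/0.82).
D = 48900 m.
12400^0.5 = 111.4
1.62^-0.22 = 0.8993
Denominator = 1.06 × 111.4 × 0.8993 = 106.2
D / 106.2 = 48900 / 106.2 = 460.5
d = 460.5^(1/0.82) = 460.5^1.2195 = 1769 m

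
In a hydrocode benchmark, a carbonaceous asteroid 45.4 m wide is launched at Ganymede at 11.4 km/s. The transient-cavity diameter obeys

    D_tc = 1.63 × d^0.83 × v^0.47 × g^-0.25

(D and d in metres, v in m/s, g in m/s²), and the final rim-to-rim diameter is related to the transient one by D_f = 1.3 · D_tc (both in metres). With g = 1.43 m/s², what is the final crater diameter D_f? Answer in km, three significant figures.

D_f ≈ 3.71 km

v = 11400 m/s.
d^0.83 = 45.4^0.83 = 23.73
v^0.47 = 11400^0.47 = 80.68
g^-0.25 = 1.43^-0.25 = 0.9145
D_tc = 1.63 × 23.73 × 80.68 × 0.9145 = 2854 m
D_f = 1.3 × 2854 = 3710 m
     = 3.710 km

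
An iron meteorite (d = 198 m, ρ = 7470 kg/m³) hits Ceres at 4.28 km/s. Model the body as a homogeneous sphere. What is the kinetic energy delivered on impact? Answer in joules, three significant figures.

E ≈ 2.78 × 10^17 J

v = 4280 m/s.
Mass m = (π/6) ρ d³ = (π/6) × 7470 × (198)³ = 3.036 × 10^10 kg
E = ½ m v² = 0.5 × 3.036 × 10^10 × (4280)² = 2.781 × 10^17 J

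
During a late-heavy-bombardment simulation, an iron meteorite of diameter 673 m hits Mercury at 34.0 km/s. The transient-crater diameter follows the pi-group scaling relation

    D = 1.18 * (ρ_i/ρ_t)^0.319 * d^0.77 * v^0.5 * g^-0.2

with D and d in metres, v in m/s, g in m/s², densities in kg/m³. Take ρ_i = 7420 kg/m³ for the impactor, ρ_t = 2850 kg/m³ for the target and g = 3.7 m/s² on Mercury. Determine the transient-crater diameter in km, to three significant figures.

D ≈ 34.2 km

In SI units: v = 34000 m/s.
(ρ_i/ρ_t)^0.319 = (7420/2850)^0.319 = 1.357
d^0.77 = 673^0.77 = 150.5
v^0.5 = 34000^0.5 = 184.4
g^-0.2 = 3.7^-0.2 = 0.7698
D = 1.18 × 1.357 × 150.5 × 184.4 × 0.7698 = 34209 m
   = 34.21 km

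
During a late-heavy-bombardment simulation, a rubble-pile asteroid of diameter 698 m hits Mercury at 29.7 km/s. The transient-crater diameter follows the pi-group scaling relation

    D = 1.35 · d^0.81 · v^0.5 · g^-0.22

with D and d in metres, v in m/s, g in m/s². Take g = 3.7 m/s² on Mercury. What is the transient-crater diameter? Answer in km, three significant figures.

In SI units: v = 29700 m/s.
d^0.81 = 698^0.81 = 201.2
v^0.5 = 29700^0.5 = 172.3
g^-0.22 = 3.7^-0.22 = 0.7499
D = 1.35 × 201.2 × 172.3 × 0.7499 = 35095 m
   = 35.10 km

D ≈ 35.1 km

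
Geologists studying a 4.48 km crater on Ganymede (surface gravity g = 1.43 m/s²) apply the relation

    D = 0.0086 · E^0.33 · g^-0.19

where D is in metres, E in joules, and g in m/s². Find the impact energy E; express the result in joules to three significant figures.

Rearranging: E = [D / (0.0086 · g^-0.19)]^(1/0.33).
D = 4480 m.
g^-0.19 = 1.43^-0.19 = 0.9343
D / (0.0086 × 0.9343) = 4480 / (8.035 × 10^-3) = 5.576 × 10^5
E = (5.576 × 10^5)^3.0303 = 2.589 × 10^17 J

E ≈ 2.59 × 10^17 J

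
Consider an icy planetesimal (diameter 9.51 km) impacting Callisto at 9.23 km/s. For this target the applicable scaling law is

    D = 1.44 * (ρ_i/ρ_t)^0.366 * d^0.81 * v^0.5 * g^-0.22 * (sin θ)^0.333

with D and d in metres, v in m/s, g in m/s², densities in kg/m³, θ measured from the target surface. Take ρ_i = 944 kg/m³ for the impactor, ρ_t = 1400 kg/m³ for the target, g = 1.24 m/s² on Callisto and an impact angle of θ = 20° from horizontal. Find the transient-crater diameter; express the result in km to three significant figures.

D ≈ 133 km

In SI units: d = 9510 m, v = 9230 m/s.
(ρ_i/ρ_t)^0.366 = (944/1400)^0.366 = 0.8657
d^0.81 = 9510^0.81 = 1669
v^0.5 = 9230^0.5 = 96.07
g^-0.22 = 1.24^-0.22 = 0.9538
(sin 20°)^0.333 = 0.3420^0.333 = 0.6996
D = 1.44 × 0.8657 × 1669 × 96.07 × 0.9538 × 0.6996 = 1.334 × 10^5 m
   = 133.4 km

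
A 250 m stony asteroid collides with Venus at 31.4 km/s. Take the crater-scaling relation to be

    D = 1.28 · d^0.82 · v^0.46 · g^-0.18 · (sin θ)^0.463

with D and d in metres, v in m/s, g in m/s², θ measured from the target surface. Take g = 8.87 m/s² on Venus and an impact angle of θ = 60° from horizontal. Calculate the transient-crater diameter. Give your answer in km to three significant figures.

D ≈ 8.76 km

In SI units: v = 31400 m/s.
d^0.82 = 250^0.82 = 92.54
v^0.46 = 31400^0.46 = 117.1
g^-0.18 = 8.87^-0.18 = 0.6751
(sin 60°)^0.463 = 0.8660^0.463 = 0.9356
D = 1.28 × 92.54 × 117.1 × 0.6751 × 0.9356 = 8761 m
   = 8.761 km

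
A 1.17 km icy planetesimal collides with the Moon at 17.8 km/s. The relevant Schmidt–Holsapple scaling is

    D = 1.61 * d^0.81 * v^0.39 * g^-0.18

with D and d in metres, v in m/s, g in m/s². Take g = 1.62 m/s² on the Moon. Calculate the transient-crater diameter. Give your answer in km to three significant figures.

In SI units: d = 1170 m, v = 17800 m/s.
d^0.81 = 1170^0.81 = 305.7
v^0.39 = 17800^0.39 = 45.46
g^-0.18 = 1.62^-0.18 = 0.9168
D = 1.61 × 305.7 × 45.46 × 0.9168 = 20513 m
   = 20.51 km

D ≈ 20.5 km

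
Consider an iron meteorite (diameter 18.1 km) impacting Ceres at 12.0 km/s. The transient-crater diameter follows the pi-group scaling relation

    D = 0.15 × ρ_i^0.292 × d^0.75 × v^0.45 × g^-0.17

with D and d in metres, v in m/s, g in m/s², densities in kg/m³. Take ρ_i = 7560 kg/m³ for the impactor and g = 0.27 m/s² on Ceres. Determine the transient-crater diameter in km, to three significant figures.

D ≈ 272 km

In SI units: d = 18100 m, v = 12000 m/s.
ρ_i^0.292 = 7560^0.292 = 13.57
d^0.75 = 18100^0.75 = 1560
v^0.45 = 12000^0.45 = 68.49
g^-0.17 = 0.27^-0.17 = 1.249
D = 0.15 × 13.57 × 1560 × 68.49 × 1.249 = 2.716 × 10^5 m
   = 271.6 km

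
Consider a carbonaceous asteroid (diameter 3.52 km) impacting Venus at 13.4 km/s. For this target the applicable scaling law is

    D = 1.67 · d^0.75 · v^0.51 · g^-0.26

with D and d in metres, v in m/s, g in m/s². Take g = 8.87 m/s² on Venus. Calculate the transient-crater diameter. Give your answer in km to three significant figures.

D ≈ 55.1 km

In SI units: d = 3520 m, v = 13400 m/s.
d^0.75 = 3520^0.75 = 457.0
v^0.51 = 13400^0.51 = 127.3
g^-0.26 = 8.87^-0.26 = 0.5669
D = 1.67 × 457.0 × 127.3 × 0.5669 = 55077 m
   = 55.08 km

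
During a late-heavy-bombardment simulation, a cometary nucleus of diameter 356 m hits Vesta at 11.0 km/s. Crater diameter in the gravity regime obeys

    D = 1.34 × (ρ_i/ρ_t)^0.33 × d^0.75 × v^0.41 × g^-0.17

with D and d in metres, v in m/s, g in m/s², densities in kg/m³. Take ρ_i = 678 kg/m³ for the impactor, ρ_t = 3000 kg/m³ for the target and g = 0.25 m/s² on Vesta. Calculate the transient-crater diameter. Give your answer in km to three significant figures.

D ≈ 3.86 km

In SI units: v = 11000 m/s.
(ρ_i/ρ_t)^0.33 = (678/3000)^0.33 = 0.6121
d^0.75 = 356^0.75 = 81.96
v^0.41 = 11000^0.41 = 45.39
g^-0.17 = 0.25^-0.17 = 1.266
D = 1.34 × 0.6121 × 81.96 × 45.39 × 1.266 = 3863 m
   = 3.863 km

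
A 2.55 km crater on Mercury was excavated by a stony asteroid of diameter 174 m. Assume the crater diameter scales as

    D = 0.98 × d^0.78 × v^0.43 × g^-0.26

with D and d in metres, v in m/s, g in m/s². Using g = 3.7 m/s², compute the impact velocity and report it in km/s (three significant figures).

v ≈ 16.7 km/s

Rearranging for v: v = [D / (0.98 · 174^0.78 · 3.7^-0.26)]^(1/0.43).
D = 2550 m.
174^0.78 = 55.93
3.7^-0.26 = 0.7117
Denominator = 0.98 × 55.93 × 0.7117 = 39.01
D / 39.01 = 2550 / 39.01 = 65.37
v = 65.37^(1/0.43) = 65.37^2.3256 = 16666 m/s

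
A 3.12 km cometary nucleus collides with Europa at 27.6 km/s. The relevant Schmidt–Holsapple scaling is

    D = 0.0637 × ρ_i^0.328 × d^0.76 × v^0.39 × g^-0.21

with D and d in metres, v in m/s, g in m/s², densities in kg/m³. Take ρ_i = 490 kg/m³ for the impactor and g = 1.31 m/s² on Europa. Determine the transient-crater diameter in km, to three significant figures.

D ≈ 11.2 km

In SI units: d = 3120 m, v = 27600 m/s.
ρ_i^0.328 = 490^0.328 = 7.628
d^0.76 = 3120^0.76 = 452.4
v^0.39 = 27600^0.39 = 53.95
g^-0.21 = 1.31^-0.21 = 0.9449
D = 0.0637 × 7.628 × 452.4 × 53.95 × 0.9449 = 11206 m
   = 11.21 km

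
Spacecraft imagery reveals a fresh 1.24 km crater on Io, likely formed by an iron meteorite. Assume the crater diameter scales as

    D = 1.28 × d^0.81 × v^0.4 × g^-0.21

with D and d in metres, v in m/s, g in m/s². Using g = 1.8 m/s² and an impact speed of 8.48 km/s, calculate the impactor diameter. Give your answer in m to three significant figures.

d ≈ 65.0 m

Rearranging for d: d = [D / (1.28 · 8480^0.4 · 1.8^-0.21)]^(1/0.81).
D = 1240 m.
8480^0.4 = 37.27
1.8^-0.21 = 0.8839
Denominator = 1.28 × 37.27 × 0.8839 = 42.17
D / 42.17 = 1240 / 42.17 = 29.40
d = 29.40^(1/0.81) = 29.40^1.2346 = 64.99 m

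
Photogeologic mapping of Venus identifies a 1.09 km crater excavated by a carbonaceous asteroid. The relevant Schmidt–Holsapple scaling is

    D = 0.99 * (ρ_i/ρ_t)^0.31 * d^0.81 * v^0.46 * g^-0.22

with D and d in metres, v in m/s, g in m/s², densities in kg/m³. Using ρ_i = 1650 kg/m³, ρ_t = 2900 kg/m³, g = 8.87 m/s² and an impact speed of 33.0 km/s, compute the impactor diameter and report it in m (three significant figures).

Rearranging for d: d = [D / (0.99 · (1650/2900)^0.31 · 33000^0.46 · 8.87^-0.22)]^(1/0.81).
D = 1090 m.
(1650/2900)^0.31 = 0.8396
33000^0.46 = 119.8
8.87^-0.22 = 0.6187
Denominator = 0.99 × 0.8396 × 119.8 × 0.6187 = 61.61
D / 61.61 = 1090 / 61.61 = 17.69
d = 17.69^(1/0.81) = 17.69^1.2346 = 34.71 m

d ≈ 34.7 m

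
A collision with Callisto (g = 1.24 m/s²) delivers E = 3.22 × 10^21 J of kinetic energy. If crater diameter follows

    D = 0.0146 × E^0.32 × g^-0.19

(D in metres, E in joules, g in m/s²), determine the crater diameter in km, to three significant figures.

E^0.32 = (3.22 × 10^21)^0.32 = 7.630 × 10^6
g^-0.19 = 1.24^-0.19 = 0.9600
D = 0.0146 × 7.630 × 10^6 × 0.9600 = 1.069 × 10^5 m
   = 106.9 km

D ≈ 107 km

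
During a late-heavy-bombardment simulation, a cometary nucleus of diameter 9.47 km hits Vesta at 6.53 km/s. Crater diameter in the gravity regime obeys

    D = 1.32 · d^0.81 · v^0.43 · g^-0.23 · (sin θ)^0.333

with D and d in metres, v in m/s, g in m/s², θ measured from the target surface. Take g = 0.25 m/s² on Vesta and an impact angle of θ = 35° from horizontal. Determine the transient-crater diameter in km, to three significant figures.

In SI units: d = 9470 m, v = 6530 m/s.
d^0.81 = 9470^0.81 = 1663
v^0.43 = 6530^0.43 = 43.69
g^-0.23 = 0.25^-0.23 = 1.376
(sin 35°)^0.333 = 0.5736^0.333 = 0.8310
D = 1.32 × 1663 × 43.69 × 1.376 × 0.8310 = 1.097 × 10^5 m
   = 109.7 km

D ≈ 110 km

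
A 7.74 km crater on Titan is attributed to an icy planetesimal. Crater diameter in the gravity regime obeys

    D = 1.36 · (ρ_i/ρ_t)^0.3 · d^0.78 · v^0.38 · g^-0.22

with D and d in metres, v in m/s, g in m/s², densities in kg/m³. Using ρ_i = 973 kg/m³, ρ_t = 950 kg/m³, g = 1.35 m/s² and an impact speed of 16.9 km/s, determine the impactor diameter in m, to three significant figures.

d ≈ 613 m

Rearranging for d: d = [D / (1.36 · (973/950)^0.3 · 16900^0.38 · 1.35^-0.22)]^(1/0.78).
D = 7740 m.
(973/950)^0.3 = 1.007
16900^0.38 = 40.42
1.35^-0.22 = 0.9361
Denominator = 1.36 × 1.007 × 40.42 × 0.9361 = 51.82
D / 51.82 = 7740 / 51.82 = 149.4
d = 149.4^(1/0.78) = 149.4^1.2821 = 613.4 m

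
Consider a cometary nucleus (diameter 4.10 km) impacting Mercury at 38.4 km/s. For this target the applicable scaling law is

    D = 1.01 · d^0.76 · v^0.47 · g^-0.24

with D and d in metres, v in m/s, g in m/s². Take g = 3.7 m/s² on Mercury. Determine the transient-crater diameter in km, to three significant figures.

D ≈ 58.7 km

In SI units: d = 4100 m, v = 38400 m/s.
d^0.76 = 4100^0.76 = 556.8
v^0.47 = 38400^0.47 = 142.8
g^-0.24 = 3.7^-0.24 = 0.7305
D = 1.01 × 556.8 × 142.8 × 0.7305 = 58664 m
   = 58.66 km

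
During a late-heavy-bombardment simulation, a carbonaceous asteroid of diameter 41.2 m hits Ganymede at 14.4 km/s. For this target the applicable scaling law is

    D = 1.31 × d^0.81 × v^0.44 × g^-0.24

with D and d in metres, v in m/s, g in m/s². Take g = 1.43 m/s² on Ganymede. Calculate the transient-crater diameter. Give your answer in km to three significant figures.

In SI units: v = 14400 m/s.
d^0.81 = 41.2^0.81 = 20.33
v^0.44 = 14400^0.44 = 67.56
g^-0.24 = 1.43^-0.24 = 0.9177
D = 1.31 × 20.33 × 67.56 × 0.9177 = 1651 m
   = 1.651 km

D ≈ 1.65 km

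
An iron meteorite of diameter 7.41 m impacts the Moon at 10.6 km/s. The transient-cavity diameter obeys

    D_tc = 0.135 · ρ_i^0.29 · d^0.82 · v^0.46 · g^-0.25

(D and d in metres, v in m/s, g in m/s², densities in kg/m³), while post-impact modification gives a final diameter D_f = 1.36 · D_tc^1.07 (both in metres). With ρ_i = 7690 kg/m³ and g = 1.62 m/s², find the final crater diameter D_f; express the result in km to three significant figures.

v = 10600 m/s.
ρ_i^0.29 = 7690^0.29 = 13.39
d^0.82 = 7.41^0.82 = 5.167
v^0.46 = 10600^0.46 = 71.06
g^-0.25 = 1.62^-0.25 = 0.8864
D_tc = 0.135 × 13.39 × 5.167 × 71.06 × 0.8864 = 588.3 m
D_f = 1.36 × (588.3)^1.07 = 1250 m
     = 1.250 km

D_f ≈ 1.25 km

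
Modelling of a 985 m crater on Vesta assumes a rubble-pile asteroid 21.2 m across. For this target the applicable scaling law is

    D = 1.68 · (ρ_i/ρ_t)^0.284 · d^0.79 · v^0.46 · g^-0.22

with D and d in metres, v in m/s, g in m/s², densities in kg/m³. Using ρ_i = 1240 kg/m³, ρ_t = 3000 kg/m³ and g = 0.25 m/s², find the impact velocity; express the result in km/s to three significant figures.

v ≈ 4.88 km/s

Rearranging for v: v = [D / (1.68 · (1240/3000)^0.284 · 21.2^0.79 · 0.25^-0.22)]^(1/0.46).
(1240/3000)^0.284 = 0.7781
21.2^0.79 = 11.16
0.25^-0.22 = 1.357
Denominator = 1.68 × 0.7781 × 11.16 × 1.357 = 19.80
D / 19.80 = 985 / 19.80 = 49.75
v = 49.75^(1/0.46) = 49.75^2.1739 = 4883 m/s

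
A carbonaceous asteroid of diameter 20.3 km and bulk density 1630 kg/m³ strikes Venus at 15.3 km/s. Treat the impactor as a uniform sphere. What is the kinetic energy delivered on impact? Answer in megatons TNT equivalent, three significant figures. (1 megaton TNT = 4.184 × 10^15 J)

d = 20300 m; v = 15300 m/s.
Mass m = (π/6) ρ d³ = (π/6) × 1630 × (20300)³ = 7.140 × 10^15 kg
E = ½ m v² = 0.5 × 7.140 × 10^15 × (15300)² = 8.357 × 10^23 J
   = 8.357 × 10^23 / 4.184×10^15 = 1.997 × 10^8 Mt

E ≈ 2.00 × 10^8 Mt TNT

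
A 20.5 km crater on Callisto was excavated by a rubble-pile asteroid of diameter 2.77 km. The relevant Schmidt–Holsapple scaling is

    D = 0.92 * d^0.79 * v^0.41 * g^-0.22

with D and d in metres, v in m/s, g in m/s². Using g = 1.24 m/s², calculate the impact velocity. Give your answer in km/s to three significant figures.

Rearranging for v: v = [D / (0.92 · 2770^0.79 · 1.24^-0.22)]^(1/0.41).
D = 20500 m.
2770^0.79 = 524.3
1.24^-0.22 = 0.9538
Denominator = 0.92 × 524.3 × 0.9538 = 460.1
D / 460.1 = 20500 / 460.1 = 44.56
v = 44.56^(1/0.41) = 44.56^2.439 = 10514 m/s

v ≈ 10.5 km/s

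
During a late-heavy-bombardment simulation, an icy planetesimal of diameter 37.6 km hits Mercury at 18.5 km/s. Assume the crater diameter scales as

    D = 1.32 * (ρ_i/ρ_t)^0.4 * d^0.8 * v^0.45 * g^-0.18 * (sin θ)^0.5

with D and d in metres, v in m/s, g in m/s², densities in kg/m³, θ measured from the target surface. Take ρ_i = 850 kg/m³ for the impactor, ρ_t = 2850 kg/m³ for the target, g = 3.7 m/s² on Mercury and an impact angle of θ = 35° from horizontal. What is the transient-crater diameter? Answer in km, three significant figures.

In SI units: d = 37600 m, v = 18500 m/s.
(ρ_i/ρ_t)^0.4 = (850/2850)^0.4 = 0.6164
d^0.8 = 37600^0.8 = 4572
v^0.45 = 18500^0.45 = 83.22
g^-0.18 = 3.7^-0.18 = 0.7902
(sin 35°)^0.5 = 0.5736^0.5 = 0.7574
D = 1.32 × 0.6164 × 4572 × 83.22 × 0.7902 × 0.7574 = 1.853 × 10^5 m
   = 185.3 km

D ≈ 185 km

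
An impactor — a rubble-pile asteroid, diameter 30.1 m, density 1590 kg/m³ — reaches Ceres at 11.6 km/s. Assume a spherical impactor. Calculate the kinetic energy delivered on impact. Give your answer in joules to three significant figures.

v = 11600 m/s.
Mass m = (π/6) ρ d³ = (π/6) × 1590 × (30.1)³ = 2.270 × 10^7 kg
E = ½ m v² = 0.5 × 2.270 × 10^7 × (11600)² = 1.527 × 10^15 J

E ≈ 1.53 × 10^15 J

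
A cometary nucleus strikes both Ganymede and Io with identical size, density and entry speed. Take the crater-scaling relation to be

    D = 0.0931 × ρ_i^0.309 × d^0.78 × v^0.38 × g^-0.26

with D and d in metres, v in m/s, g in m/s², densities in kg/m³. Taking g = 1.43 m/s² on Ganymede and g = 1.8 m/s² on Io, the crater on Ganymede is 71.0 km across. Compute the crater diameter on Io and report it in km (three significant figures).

D ≈ 66.9 km

All impactor-dependent factors cancel in the ratio, leaving D_Io/D_Ganymede = (g_Io/g_Ganymede)^-0.26.
(1.8/1.43)^-0.26 = 1.259^-0.26 = 0.9419
D_Io = 0.9419 × 71.0 km = 66.9 km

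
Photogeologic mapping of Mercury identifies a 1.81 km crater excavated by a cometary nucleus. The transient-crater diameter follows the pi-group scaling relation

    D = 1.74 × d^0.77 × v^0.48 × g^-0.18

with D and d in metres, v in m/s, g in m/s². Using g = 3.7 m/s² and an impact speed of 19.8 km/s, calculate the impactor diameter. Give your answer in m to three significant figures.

Rearranging for d: d = [D / (1.74 · 19800^0.48 · 3.7^-0.18)]^(1/0.77).
D = 1810 m.
19800^0.48 = 115.5
3.7^-0.18 = 0.7902
Denominator = 1.74 × 115.5 × 0.7902 = 158.8
D / 158.8 = 1810 / 158.8 = 11.40
d = 11.40^(1/0.77) = 11.40^1.2987 = 23.58 m

d ≈ 23.6 m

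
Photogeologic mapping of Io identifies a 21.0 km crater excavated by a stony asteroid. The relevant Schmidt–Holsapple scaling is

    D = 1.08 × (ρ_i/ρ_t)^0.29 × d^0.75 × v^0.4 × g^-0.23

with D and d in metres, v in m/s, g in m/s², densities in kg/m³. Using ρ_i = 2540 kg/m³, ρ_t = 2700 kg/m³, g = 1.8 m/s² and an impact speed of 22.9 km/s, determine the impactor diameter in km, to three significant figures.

Rearranging for d: d = [D / (1.08 · (2540/2700)^0.29 · 22900^0.4 · 1.8^-0.23)]^(1/0.75).
D = 21000 m.
(2540/2700)^0.29 = 0.9824
22900^0.4 = 55.45
1.8^-0.23 = 0.8735
Denominator = 1.08 × 0.9824 × 55.45 × 0.8735 = 51.39
D / 51.39 = 21000 / 51.39 = 408.6
d = 408.6^(1/0.75) = 408.6^1.3333 = 3031 m

d ≈ 3.03 km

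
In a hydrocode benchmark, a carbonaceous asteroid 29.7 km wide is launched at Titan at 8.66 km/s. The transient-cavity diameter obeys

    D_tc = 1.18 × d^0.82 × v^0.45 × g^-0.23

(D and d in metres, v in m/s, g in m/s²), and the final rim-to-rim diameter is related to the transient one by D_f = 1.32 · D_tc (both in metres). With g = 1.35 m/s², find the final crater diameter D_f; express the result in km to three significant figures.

D_f ≈ 400 km

In SI: d = 29700 m, v = 8660 m/s.
d^0.82 = 29700^0.82 = 4652
v^0.45 = 8660^0.45 = 59.14
g^-0.23 = 1.35^-0.23 = 0.9333
D_tc = 1.18 × 4652 × 59.14 × 0.9333 = 3.030 × 10^5 m
D_f = 1.32 × 3.030 × 10^5 = 4.000 × 10^5 m
     = 400.0 km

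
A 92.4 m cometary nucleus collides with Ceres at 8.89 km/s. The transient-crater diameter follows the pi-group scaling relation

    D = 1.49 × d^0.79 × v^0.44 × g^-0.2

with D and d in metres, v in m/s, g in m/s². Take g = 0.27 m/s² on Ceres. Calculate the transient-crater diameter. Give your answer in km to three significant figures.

In SI units: v = 8890 m/s.
d^0.79 = 92.4^0.79 = 35.72
v^0.44 = 8890^0.44 = 54.64
g^-0.2 = 0.27^-0.2 = 1.299
D = 1.49 × 35.72 × 54.64 × 1.299 = 3778 m
   = 3.778 km

D ≈ 3.78 km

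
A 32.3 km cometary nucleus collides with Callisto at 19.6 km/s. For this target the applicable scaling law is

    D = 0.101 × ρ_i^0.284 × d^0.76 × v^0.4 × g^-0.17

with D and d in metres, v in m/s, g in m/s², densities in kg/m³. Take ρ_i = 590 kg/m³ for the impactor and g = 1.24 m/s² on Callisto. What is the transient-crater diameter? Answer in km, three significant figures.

In SI units: d = 32300 m, v = 19600 m/s.
ρ_i^0.284 = 590^0.284 = 6.122
d^0.76 = 32300^0.76 = 2673
v^0.4 = 19600^0.4 = 52.11
g^-0.17 = 1.24^-0.17 = 0.9641
D = 0.101 × 6.122 × 2673 × 52.11 × 0.9641 = 83034 m
   = 83.03 km

D ≈ 83.0 km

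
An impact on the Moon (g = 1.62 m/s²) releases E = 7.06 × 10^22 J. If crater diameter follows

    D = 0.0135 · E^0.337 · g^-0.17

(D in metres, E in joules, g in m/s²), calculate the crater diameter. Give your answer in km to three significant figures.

E^0.337 = (7.06 × 10^22)^0.337 = 5.012 × 10^7
g^-0.17 = 1.62^-0.17 = 0.9213
D = 0.0135 × 5.012 × 10^7 × 0.9213 = 6.234 × 10^5 m
   = 623.4 km

D ≈ 623 km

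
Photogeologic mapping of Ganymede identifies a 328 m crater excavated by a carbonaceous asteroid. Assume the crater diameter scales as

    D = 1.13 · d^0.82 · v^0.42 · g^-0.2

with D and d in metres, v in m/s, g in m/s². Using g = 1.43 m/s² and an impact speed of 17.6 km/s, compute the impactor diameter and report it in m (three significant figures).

Rearranging for d: d = [D / (1.13 · 17600^0.42 · 1.43^-0.2)]^(1/0.82).
17600^0.42 = 60.69
1.43^-0.2 = 0.9310
Denominator = 1.13 × 60.69 × 0.9310 = 63.85
D / 63.85 = 328 / 63.85 = 5.137
d = 5.137^(1/0.82) = 5.137^1.2195 = 7.357 m

d ≈ 7.36 m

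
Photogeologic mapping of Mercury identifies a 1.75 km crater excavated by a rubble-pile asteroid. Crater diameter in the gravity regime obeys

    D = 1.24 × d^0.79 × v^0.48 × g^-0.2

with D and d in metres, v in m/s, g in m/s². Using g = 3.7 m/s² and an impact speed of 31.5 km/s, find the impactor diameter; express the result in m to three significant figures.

Rearranging for d: d = [D / (1.24 · 31500^0.48 · 3.7^-0.2)]^(1/0.79).
D = 1750 m.
31500^0.48 = 144.3
3.7^-0.2 = 0.7698
Denominator = 1.24 × 144.3 × 0.7698 = 137.7
D / 137.7 = 1750 / 137.7 = 12.71
d = 12.71^(1/0.79) = 12.71^1.2658 = 24.98 m

d ≈ 25.0 m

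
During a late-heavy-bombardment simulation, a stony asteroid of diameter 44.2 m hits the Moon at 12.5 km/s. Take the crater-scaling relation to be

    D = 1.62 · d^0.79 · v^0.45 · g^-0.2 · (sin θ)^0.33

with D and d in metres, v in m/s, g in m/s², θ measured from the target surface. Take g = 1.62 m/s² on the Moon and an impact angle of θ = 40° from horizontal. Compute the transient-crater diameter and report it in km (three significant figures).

In SI units: v = 12500 m/s.
d^0.79 = 44.2^0.79 = 19.95
v^0.45 = 12500^0.45 = 69.76
g^-0.2 = 1.62^-0.2 = 0.9080
(sin 40°)^0.33 = 0.6428^0.33 = 0.8643
D = 1.62 × 19.95 × 69.76 × 0.9080 × 0.8643 = 1769 m
   = 1.769 km

D ≈ 1.77 km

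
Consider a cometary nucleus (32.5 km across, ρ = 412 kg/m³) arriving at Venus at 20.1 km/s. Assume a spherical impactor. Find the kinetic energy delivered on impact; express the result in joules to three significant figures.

E ≈ 1.50 × 10^24 J

d = 32500 m; v = 20100 m/s.
Mass m = (π/6) ρ d³ = (π/6) × 412 × (32500)³ = 7.405 × 10^15 kg
E = ½ m v² = 0.5 × 7.405 × 10^15 × (20100)² = 1.496 × 10^24 J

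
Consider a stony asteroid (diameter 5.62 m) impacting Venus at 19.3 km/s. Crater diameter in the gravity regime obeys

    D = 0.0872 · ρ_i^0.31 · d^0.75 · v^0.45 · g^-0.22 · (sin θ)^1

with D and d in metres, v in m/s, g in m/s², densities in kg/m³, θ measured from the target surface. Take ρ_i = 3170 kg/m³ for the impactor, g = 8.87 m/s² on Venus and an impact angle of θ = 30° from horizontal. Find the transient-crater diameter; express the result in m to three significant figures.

In SI units: v = 19300 m/s.
ρ_i^0.31 = 3170^0.31 = 12.17
d^0.75 = 5.62^0.75 = 3.650
v^0.45 = 19300^0.45 = 84.82
g^-0.22 = 8.87^-0.22 = 0.6187
(sin 30°)^1 = 0.5000^1 = 0.5000
D = 0.0872 × 12.17 × 3.650 × 84.82 × 0.6187 × 0.5000 = 101.6 m

D ≈ 102 m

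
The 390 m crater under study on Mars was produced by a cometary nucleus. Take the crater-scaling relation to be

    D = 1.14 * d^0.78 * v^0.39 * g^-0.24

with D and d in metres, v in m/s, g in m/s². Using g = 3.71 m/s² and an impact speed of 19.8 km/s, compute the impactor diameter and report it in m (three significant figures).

Rearranging for d: d = [D / (1.14 · 19800^0.39 · 3.71^-0.24)]^(1/0.78).
19800^0.39 = 47.39
3.71^-0.24 = 0.7300
Denominator = 1.14 × 47.39 × 0.7300 = 39.44
D / 39.44 = 390 / 39.44 = 9.888
d = 9.888^(1/0.78) = 9.888^1.2821 = 18.87 m

d ≈ 18.9 m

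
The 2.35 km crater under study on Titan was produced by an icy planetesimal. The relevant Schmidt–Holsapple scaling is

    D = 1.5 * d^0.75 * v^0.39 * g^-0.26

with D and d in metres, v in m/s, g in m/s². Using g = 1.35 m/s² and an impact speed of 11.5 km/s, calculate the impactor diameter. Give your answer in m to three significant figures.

Rearranging for d: d = [D / (1.5 · 11500^0.39 · 1.35^-0.26)]^(1/0.75).
D = 2350 m.
11500^0.39 = 38.34
1.35^-0.26 = 0.9249
Denominator = 1.5 × 38.34 × 0.9249 = 53.19
D / 53.19 = 2350 / 53.19 = 44.18
d = 44.18^(1/0.75) = 44.18^1.3333 = 156.2 m

d ≈ 156 m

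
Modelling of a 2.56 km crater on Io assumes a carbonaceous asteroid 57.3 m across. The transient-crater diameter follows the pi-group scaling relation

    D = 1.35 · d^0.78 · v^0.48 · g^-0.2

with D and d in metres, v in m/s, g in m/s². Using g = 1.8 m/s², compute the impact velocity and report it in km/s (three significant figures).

Rearranging for v: v = [D / (1.35 · 57.3^0.78 · 1.8^-0.2)]^(1/0.48).
D = 2560 m.
57.3^0.78 = 23.52
1.8^-0.2 = 0.8891
Denominator = 1.35 × 23.52 × 0.8891 = 28.23
D / 28.23 = 2560 / 28.23 = 90.68
v = 90.68^(1/0.48) = 90.68^2.0833 = 11970 m/s

v ≈ 12.0 km/s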